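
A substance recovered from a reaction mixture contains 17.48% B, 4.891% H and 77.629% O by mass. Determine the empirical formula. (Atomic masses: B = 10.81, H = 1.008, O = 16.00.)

Assume 100 g: 17.48 g B, 4.891 g H, 77.629 g O.
n(B) = 17.48/10.81 = 1.617, n(H) = 4.891/1.008 = 4.852, n(O) = 77.629/16.00 = 4.852
Smallest is B at 1.617 mol; normalising gives B 1.000, H 3.001, O 3.000
≈ 1:3:3 → BH3O3

BH3O3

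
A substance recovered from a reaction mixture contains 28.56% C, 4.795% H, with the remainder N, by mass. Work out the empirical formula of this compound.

Assume 100 g: 28.56 g C, 4.795 g H, 66.645 g N.
Moles — C: 28.56 / 12.01 = 2.378 mol; H: 4.795 / 1.008 = 4.757 mol; N: 66.645 / 14.01 = 4.757 mol
Smallest is C at 2.378 mol; normalising gives C 1.000, H 2.000, N 2.000
Ratio ≈ 1:2:2, so the empirical formula is CH2N2

CH2N2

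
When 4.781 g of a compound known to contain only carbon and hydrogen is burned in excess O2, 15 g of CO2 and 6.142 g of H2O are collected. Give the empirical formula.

CH2

mol C = 15 / 44.01 = 0.3408; mass C = 0.3408 × 12.01 = 4.093 g
mol H = 2 × (6.142 / 18.02) = 0.6817; mass H = 0.6817 × 1.008 = 0.6871 g
Divide by the smallest (0.3408 mol C): C 1.000, H 2.000
Ratio ≈ 1:2, so the empirical formula is CH2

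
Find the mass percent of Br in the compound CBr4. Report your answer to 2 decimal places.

Molar mass = 1(12.01) + 4(79.90) = 331.610 g/mol
Mass of Br per mole = 4 × 79.90 = 319.600 g
% Br = 319.600 / 331.610 × 100 = 96.38%

96.38%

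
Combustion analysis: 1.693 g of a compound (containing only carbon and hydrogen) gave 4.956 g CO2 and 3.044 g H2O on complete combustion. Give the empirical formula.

mol C = 4.956 / 44.01 = 0.1126; mass C = 0.1126 × 12.01 = 1.352 g
mol H = 2 × (3.044 / 18.02) = 0.3378; mass H = 0.3378 × 1.008 = 0.3405 g
Ratios (÷ 0.1126): C 1.000, H 3.000
≈ 1:3 → CH3

CH3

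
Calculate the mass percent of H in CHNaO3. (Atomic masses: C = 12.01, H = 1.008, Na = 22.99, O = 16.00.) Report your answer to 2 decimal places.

Molar mass = 1(12.01) + 1(1.008) + 1(22.99) + 3(16.00) = 84.008 g/mol
Mass of H per mole = 1 × 1.008 = 1.008 g
% H = 1.008 / 84.008 × 100 = 1.20%

1.20%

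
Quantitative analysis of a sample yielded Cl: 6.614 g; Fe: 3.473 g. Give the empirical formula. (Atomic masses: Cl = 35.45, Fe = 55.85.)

Cl3Fe

Moles — Cl: 6.614 / 35.45 = 0.1866 mol; Fe: 3.473 / 55.85 = 0.06218 mol
Smallest is Fe at 0.06218 mol; normalising gives Cl 3.000, Fe 1.000
≈ 3:1 → Cl3Fe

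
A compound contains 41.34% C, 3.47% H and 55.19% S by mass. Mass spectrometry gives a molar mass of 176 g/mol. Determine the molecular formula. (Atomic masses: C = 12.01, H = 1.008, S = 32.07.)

Assume 100 g: 41.34 g C, 3.47 g H, 55.19 g S.
C: 41.34 g ÷ 12.01 g/mol = 3.442 mol
H: 3.47 g ÷ 1.008 g/mol = 3.442 mol
S: 55.19 g ÷ 32.07 g/mol = 1.721 mol
Divide by the smallest (1.721 mol S): C 2.000, H 2.000, S 1.000
Ratio ≈ 2:2:1, so the empirical formula is C2H2S
Empirical-formula mass = 58.11 g/mol
n = 176 / 58.11 = 3.03 ≈ 3
Molecular formula = (C2H2S)×3 = C6H6S3

C6H6S3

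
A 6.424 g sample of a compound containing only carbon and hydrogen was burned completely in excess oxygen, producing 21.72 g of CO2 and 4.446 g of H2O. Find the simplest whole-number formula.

mol C = 21.72 / 44.01 = 0.4935; mass C = 0.4935 × 12.01 = 5.927 g
mol H = 2 × (4.446 / 18.02) = 0.4935; mass H = 0.4935 × 1.008 = 0.4974 g
Divide by the smallest (0.4935 mol H): C 1.000, H 1.000
≈ 1:1 → CH

CH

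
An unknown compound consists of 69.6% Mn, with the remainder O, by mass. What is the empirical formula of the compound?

Assume 100 g: 69.6 g Mn, 30.4 g O.
Moles — Mn: 69.6 / 54.94 = 1.267 mol; O: 30.4 / 16.00 = 1.9 mol
Ratios (÷ 1.267): Mn 1.000, O 1.500
Multiply by 2: Mn 2.00, O 3.00 → Mn2O3

Mn2O3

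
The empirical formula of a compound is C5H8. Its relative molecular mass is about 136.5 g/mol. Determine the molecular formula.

Empirical-formula mass = 68.11 g/mol
n = 136.5 / 68.11 = 2.00 ≈ 2
Molecular formula = (C5H8)2 = C10H16

C10H16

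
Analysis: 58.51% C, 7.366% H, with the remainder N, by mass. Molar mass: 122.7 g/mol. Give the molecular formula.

C6H9N3

Assume 100 g: 58.51 g C, 7.366 g H, 34.124 g N.
n(C) = 58.51/12.01 = 4.872, n(H) = 7.366/1.008 = 7.308, n(N) = 34.124/14.01 = 2.436
Smallest is N at 2.436 mol; normalising gives C 2.000, H 3.000, N 1.000
→ C2H3N
Empirical-formula mass = 41.05 g/mol
n = 122.7 / 41.05 = 2.99 ≈ 3
Molecular formula = (C2H3N)×3 = C6H9N3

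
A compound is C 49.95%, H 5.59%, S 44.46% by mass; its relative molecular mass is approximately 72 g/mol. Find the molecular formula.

C3H4S

Assume 100 g: 49.95 g C, 5.59 g H, 44.46 g S.
C: 49.95 g ÷ 12.01 g/mol = 4.159 mol
H: 5.59 g ÷ 1.008 g/mol = 5.546 mol
S: 44.46 g ÷ 32.07 g/mol = 1.386 mol
Divide by the smallest (1.386 mol S): C 3.000, H 4.000, S 1.000
≈ 3:4:1 → C3H4S
Empirical-formula mass = 72.13 g/mol
n = 72 / 72.13 = 1.00 ≈ 1
Molecular formula = empirical formula = C3H4S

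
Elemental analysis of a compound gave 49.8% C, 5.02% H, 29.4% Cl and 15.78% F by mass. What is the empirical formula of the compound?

Assume 100 g: 49.8 g C, 5.02 g H, 29.4 g Cl, 15.78 g F.
C: 49.8 g ÷ 12.01 g/mol = 4.147 mol
H: 5.02 g ÷ 1.008 g/mol = 4.98 mol
Cl: 29.4 g ÷ 35.45 g/mol = 0.8293 mol
F: 15.78 g ÷ 19.00 g/mol = 0.8305 mol
Divide by the smallest (0.8293 mol Cl): C 5.000, H 6.005, Cl 1.000, F 1.001
≈ 5:6:1:1 → C5H6ClF

C5H6ClF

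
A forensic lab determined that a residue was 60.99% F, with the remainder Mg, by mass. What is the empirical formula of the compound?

Assume 100 g: 60.99 g F, 39.01 g Mg.
n(F) = 60.99/19.00 = 3.21, n(Mg) = 39.01/24.31 = 1.605
Divide by the smallest (1.605 mol Mg): F 2.000, Mg 1.000
≈ 2:1 → F2Mg

F2Mg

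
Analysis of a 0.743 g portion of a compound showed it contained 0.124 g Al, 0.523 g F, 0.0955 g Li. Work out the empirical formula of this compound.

AlF6Li3

n(Al) = 0.124/26.98 = 0.004596, n(F) = 0.523/19.00 = 0.02753, n(Li) = 0.0955/6.94 = 0.01376
Ratios (÷ 0.004596): Al 1.000, F 5.989, Li 2.994
→ AlF6Li3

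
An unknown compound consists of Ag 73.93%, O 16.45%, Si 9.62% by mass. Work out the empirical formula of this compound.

Assume 100 g: 73.93 g Ag, 16.45 g O, 9.62 g Si.
Ag: 73.93 g ÷ 107.87 g/mol = 0.6854 mol
O: 16.45 g ÷ 16.00 g/mol = 1.028 mol
Si: 9.62 g ÷ 28.09 g/mol = 0.3425 mol
Ratios (÷ 0.3425): Ag 2.001, O 3.002, Si 1.000
Ratio ≈ 2:3:1, so the empirical formula is Ag2O3Si

Ag2O3Si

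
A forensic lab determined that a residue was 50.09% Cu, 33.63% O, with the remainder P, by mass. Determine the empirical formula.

Cu3O8P2

Assume 100 g: 50.09 g Cu, 33.63 g O, 16.28 g P.
Cu: 50.09 g ÷ 63.55 g/mol = 0.7882 mol
O: 33.63 g ÷ 16.00 g/mol = 2.102 mol
P: 16.28 g ÷ 30.97 g/mol = 0.5257 mol
Divide by the smallest (0.5257 mol P): Cu 1.499, O 3.998, P 1.000
×2: Cu 3.00, O 8.00, P 2.00 → Cu3O8P2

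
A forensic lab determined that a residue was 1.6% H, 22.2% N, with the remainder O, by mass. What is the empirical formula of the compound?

HNO3

Assume 100 g: 1.6 g H, 22.2 g N, 76.2 g O.
H: 1.6 g ÷ 1.008 g/mol = 1.587 mol
N: 22.2 g ÷ 14.01 g/mol = 1.585 mol
O: 76.2 g ÷ 16.00 g/mol = 4.763 mol
Divide by the smallest (1.585 mol N): H 1.002, N 1.000, O 3.006
Ratio ≈ 1:1:3, so the empirical formula is HNO3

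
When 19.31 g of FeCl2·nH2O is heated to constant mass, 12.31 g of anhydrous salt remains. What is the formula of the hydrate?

FeCl2·4H2O

Mass of water lost = 19.31 − 12.31 = 7 g → 7 / 18.02 = 0.3885 mol H2O
Molar mass of FeCl2 = 126.75 g/mol → mol FeCl2 = 12.31 / 126.75 = 0.09712
n = 0.3885 / 0.09712 = 4.00 ≈ 4 → FeCl2·4H2O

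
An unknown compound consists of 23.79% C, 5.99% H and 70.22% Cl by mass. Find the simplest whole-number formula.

Assume 100 g: 23.79 g C, 5.99 g H, 70.22 g Cl.
Moles — C: 23.79 / 12.01 = 1.981 mol; H: 5.99 / 1.008 = 5.942 mol; Cl: 70.22 / 35.45 = 1.981 mol
Divide by the smallest (1.981 mol Cl): C 1.000, H 3.000, Cl 1.000
→ CH3Cl

CH3Cl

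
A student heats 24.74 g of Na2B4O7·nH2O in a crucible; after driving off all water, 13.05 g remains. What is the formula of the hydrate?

Na2B4O7·10H2O

Mass of water lost = 24.74 − 13.05 = 11.69 g → 11.69 / 18.02 = 0.6487 mol H2O
Molar mass of Na2B4O7 = 201.22 g/mol → mol Na2B4O7 = 13.05 / 201.22 = 0.06485
n = 0.6487 / 0.06485 = 10.00 ≈ 10 → Na2B4O7·10H2O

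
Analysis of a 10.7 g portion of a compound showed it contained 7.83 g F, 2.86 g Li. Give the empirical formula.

F: 7.83 g ÷ 19.00 g/mol = 0.4121 mol
Li: 2.86 g ÷ 6.94 g/mol = 0.4121 mol
Divide by the smallest (0.4121 mol Li): F 1.000, Li 1.000
→ FLi

FLi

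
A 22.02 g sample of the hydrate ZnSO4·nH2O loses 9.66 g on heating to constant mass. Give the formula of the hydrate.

ZnSO4·7H2O

Mass of anhydrous ZnSO4 = 22.02 − 9.66 = 12.36 g
mol H2O = 9.66 / 18.02 = 0.5361
Molar mass of ZnSO4 = 161.45 g/mol → mol ZnSO4 = 12.36 / 161.45 = 0.07656
n = 0.5361 / 0.07656 = 7.00 ≈ 7 → ZnSO4·7H2O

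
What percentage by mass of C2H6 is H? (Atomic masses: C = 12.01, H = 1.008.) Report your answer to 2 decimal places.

20.11%

Molar mass = 2(12.01) + 6(1.008) = 30.068 g/mol
Mass of H per mole = 6 × 1.008 = 6.048 g
% H = 6.048 / 30.068 × 100 = 20.11%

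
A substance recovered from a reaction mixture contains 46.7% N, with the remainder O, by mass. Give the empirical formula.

Assume 100 g: 46.7 g N, 53.3 g O.
Moles — N: 46.7 / 14.01 = 3.333 mol; O: 53.3 / 16.00 = 3.331 mol
Ratios (÷ 3.331): N 1.001, O 1.000
≈ 1:1 → NO

NO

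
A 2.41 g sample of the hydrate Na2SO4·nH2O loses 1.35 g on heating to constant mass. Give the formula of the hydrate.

Na2SO4·10H2O

Mass of anhydrous Na2SO4 = 2.41 − 1.35 = 1.06 g
mol H2O = 1.35 / 18.02 = 0.07492
Molar mass of Na2SO4 = 142.05 g/mol → mol Na2SO4 = 1.06 / 142.05 = 0.007462
n = 0.07492 / 0.007462 = 10.04 ≈ 10 → Na2SO4·10H2O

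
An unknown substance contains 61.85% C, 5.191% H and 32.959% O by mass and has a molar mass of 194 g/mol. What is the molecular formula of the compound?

Assume 100 g: 61.85 g C, 5.191 g H, 32.959 g O.
Moles — C: 61.85 / 12.01 = 5.15 mol; H: 5.191 / 1.008 = 5.15 mol; O: 32.959 / 16.00 = 2.06 mol
Ratios (÷ 2.06): C 2.500, H 2.500, O 1.000
Scaling by 2: C 5.00, H 5.00, O 2.00 → C5H5O2
Empirical-formula mass = 97.09 g/mol
n = 194 / 97.09 = 2.00 ≈ 2
Molecular formula = (C5H5O2)×2 = C10H10O4

C10H10O4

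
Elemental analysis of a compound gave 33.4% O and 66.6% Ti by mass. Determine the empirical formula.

Assume 100 g: 33.4 g O, 66.6 g Ti.
Moles — O: 33.4 / 16.00 = 2.087 mol; Ti: 66.6 / 47.87 = 1.391 mol
Ratios (÷ 1.391): O 1.500, Ti 1.000
Scaling by 2: O 3.00, Ti 2.00 → O3Ti2

O3Ti2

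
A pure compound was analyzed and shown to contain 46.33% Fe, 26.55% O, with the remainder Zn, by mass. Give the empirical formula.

Fe2O4Zn

Assume 100 g: 46.33 g Fe, 26.55 g O, 27.12 g Zn.
n(Fe) = 46.33/55.85 = 0.8295, n(O) = 26.55/16.00 = 1.659, n(Zn) = 27.12/65.38 = 0.4148
Ratios (÷ 0.4148): Fe 2.000, O 4.000, Zn 1.000
→ Fe2O4Zn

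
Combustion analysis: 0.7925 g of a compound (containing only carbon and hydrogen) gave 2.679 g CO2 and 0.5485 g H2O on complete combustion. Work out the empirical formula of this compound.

mol C = 2.679 / 44.01 = 0.06087; mass C = 0.06087 × 12.01 = 0.7311 g
mol H = 2 × (0.5485 / 18.02) = 0.06088; mass H = 0.06088 × 1.008 = 0.06136 g
Ratios (÷ 0.06087): C 1.000, H 1.000
≈ 1:1 → CH

CH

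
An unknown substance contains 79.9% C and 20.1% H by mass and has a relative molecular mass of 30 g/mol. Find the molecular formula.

Assume 100 g: 79.9 g C, 20.1 g H.
n(C) = 79.9/12.01 = 6.653, n(H) = 20.1/1.008 = 19.94
Ratios (÷ 6.653): C 1.000, H 2.997
≈ 1:3 → CH3
Empirical-formula mass = 15.03 g/mol
n = 30 / 15.03 = 2.00 ≈ 2
Molecular formula = (CH3)×2 = C2H6

C2H6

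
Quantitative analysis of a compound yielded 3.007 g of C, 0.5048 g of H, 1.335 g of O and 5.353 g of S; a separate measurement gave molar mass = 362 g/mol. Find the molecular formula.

Moles — C: 3.007 / 12.01 = 0.2504 mol; H: 0.5048 / 1.008 = 0.5008 mol; O: 1.335 / 16.00 = 0.08344 mol; S: 5.353 / 32.07 = 0.1669 mol
Smallest is O at 0.08344 mol; normalising gives C 3.001, H 6.002, O 1.000, S 2.000
Ratio ≈ 3:6:1:2, so the empirical formula is C3H6OS2
Empirical-formula mass = 122.22 g/mol
n = 362 / 122.22 = 2.96 ≈ 3
Molecular formula = (C3H6OS2)×3 = C9H18O3S6

C9H18O3S6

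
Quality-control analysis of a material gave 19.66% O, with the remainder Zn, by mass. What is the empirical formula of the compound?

OZn

Assume 100 g: 19.66 g O, 80.34 g Zn.
n(O) = 19.66/16.00 = 1.229, n(Zn) = 80.34/65.38 = 1.229
Ratios (÷ 1.229): O 1.000, Zn 1.000
≈ 1:1 → OZn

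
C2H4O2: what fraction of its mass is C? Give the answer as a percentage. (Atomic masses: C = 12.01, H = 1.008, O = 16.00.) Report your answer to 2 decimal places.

Molar mass = 2(12.01) + 4(1.008) + 2(16.00) = 60.052 g/mol
Mass of C per mole = 2 × 12.01 = 24.020 g
% C = 24.020 / 60.052 × 100 = 40.00%

40.00%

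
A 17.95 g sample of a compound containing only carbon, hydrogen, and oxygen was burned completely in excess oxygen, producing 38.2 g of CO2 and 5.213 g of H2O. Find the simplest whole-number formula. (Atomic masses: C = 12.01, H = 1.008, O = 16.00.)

C6H4O3

mol C = 38.2 / 44.01 = 0.8680; mass C = 0.8680 × 12.01 = 10.42 g
mol H = 2 × (5.213 / 18.02) = 0.5786; mass H = 0.5786 × 1.008 = 0.5832 g
mass O = 17.95 − (11.01) = 6.942 g → mol O = 0.4339
Smallest is O at 0.4339 mol; normalising gives C 2.000, H 1.333, O 1.000
Scaling by 3: C 6.00, H 4.00, O 3.00 → C6H4O3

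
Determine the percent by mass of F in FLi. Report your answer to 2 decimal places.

Molar mass = 1(19.00) + 1(6.94) = 25.940 g/mol
Mass of F per mole = 1 × 19.00 = 19.000 g
% F = 19.000 / 25.940 × 100 = 73.25%

73.25%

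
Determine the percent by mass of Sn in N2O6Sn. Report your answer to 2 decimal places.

48.91%

Molar mass = 2(14.01) + 6(16.00) + 1(118.71) = 242.730 g/mol
Mass of Sn per mole = 1 × 118.71 = 118.710 g
% Sn = 118.710 / 242.730 × 100 = 48.91%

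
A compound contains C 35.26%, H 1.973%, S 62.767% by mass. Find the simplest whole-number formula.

Assume 100 g: 35.26 g C, 1.973 g H, 62.767 g S.
C: 35.26 g ÷ 12.01 g/mol = 2.936 mol
H: 1.973 g ÷ 1.008 g/mol = 1.957 mol
S: 62.767 g ÷ 32.07 g/mol = 1.957 mol
Smallest is S at 1.957 mol; normalising gives C 1.500, H 1.000, S 1.000
Multiply by 2: C 3.00, H 2.00, S 2.00 → C3H2S2

C3H2S2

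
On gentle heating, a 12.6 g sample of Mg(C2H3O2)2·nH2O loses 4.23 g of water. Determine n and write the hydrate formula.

Mass of anhydrous Mg(C2H3O2)2 = 12.6 − 4.23 = 8.37 g
mol H2O = 4.23 / 18.02 = 0.2347
Molar mass of Mg(C2H3O2)2 = 142.40 g/mol → mol Mg(C2H3O2)2 = 8.37 / 142.40 = 0.05878
n = 0.2347 / 0.05878 = 3.99 ≈ 4 → Mg(C2H3O2)2·4H2O

Mg(C2H3O2)2·4H2O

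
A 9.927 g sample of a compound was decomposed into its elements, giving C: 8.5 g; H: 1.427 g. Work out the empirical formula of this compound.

Moles — C: 8.5 / 12.01 = 0.7077 mol; H: 1.427 / 1.008 = 1.416 mol
Smallest is C at 0.7077 mol; normalising gives C 1.000, H 2.000
Ratio ≈ 1:2, so the empirical formula is CH2

CH2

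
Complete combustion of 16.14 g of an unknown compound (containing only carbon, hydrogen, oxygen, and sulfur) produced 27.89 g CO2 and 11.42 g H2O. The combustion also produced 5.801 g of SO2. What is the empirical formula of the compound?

mol C = 27.89 / 44.01 = 0.6337; mass C = 0.6337 × 12.01 = 7.611 g
mol H = 2 × (11.42 / 18.02) = 1.267; mass H = 1.267 × 1.008 = 1.278 g
mol S = 5.801 / 64.07 = 0.09054; mass S = 2.904 g
mass O = 16.14 − (11.79) = 4.348 g → mol O = 0.2717
Smallest is S at 0.09054 mol; normalising gives C 6.999, H 13.999, O 3.001, S 1.000
→ C7H14O3S

C7H14O3S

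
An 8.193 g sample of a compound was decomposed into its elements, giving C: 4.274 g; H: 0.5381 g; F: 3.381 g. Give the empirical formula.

n(C) = 4.274/12.01 = 0.3559, n(H) = 0.5381/1.008 = 0.5338, n(F) = 3.381/19.00 = 0.1779
Smallest is F at 0.1779 mol; normalising gives C 2.000, H 3.000, F 1.000
→ C2H3F

C2H3F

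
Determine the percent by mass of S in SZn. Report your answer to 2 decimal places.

32.91%

Molar mass = 1(32.07) + 1(65.38) = 97.450 g/mol
Mass of S per mole = 1 × 32.07 = 32.070 g
% S = 32.070 / 97.450 × 100 = 32.91%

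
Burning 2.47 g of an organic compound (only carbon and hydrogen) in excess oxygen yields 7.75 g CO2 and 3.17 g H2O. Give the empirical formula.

CH2

mol C = 7.75 / 44.01 = 0.1761; mass C = 0.1761 × 12.01 = 2.115 g
mol H = 2 × (3.17 / 18.02) = 0.3518; mass H = 0.3518 × 1.008 = 0.3546 g
Smallest is C at 0.1761 mol; normalising gives C 1.000, H 1.998
≈ 1:2 → CH2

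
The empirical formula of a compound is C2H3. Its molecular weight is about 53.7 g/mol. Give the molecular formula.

C4H6

Empirical-formula mass = 27.04 g/mol
n = 53.7 / 27.04 = 1.99 ≈ 2
Molecular formula = (C2H3)2 = C4H6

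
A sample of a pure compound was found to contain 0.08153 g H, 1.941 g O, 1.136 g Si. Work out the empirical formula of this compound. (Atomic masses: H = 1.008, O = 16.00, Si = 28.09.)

n(H) = 0.08153/1.008 = 0.08088, n(O) = 1.941/16.00 = 0.1213, n(Si) = 1.136/28.09 = 0.04044
Smallest is Si at 0.04044 mol; normalising gives H 2.000, O 3.000, Si 1.000
≈ 2:3:1 → H2O3Si

H2O3Si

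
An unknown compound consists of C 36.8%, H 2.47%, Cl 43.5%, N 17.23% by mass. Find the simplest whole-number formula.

C5H4Cl2N2

Assume 100 g: 36.8 g C, 2.47 g H, 43.5 g Cl, 17.23 g N.
Moles — C: 36.8 / 12.01 = 3.064 mol; H: 2.47 / 1.008 = 2.45 mol; Cl: 43.5 / 35.45 = 1.227 mol; N: 17.23 / 14.01 = 1.23 mol
Divide by the smallest (1.227 mol Cl): C 2.497, H 1.997, Cl 1.000, N 1.002
Multiply by 2: C 4.99, H 3.99, Cl 2.00, N 2.00 → C5H4Cl2N2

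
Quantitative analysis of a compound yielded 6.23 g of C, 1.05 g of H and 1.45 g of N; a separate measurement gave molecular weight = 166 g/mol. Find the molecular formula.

C10H20N2

n(C) = 6.23/12.01 = 0.5187, n(H) = 1.05/1.008 = 1.042, n(N) = 1.45/14.01 = 0.1035
Ratios (÷ 0.1035): C 5.012, H 10.065, N 1.000
≈ 5:10:1 → C5H10N
Empirical-formula mass = 84.14 g/mol
n = 166 / 84.14 = 1.97 ≈ 2
Molecular formula = (C5H10N)×2 = C10H20N2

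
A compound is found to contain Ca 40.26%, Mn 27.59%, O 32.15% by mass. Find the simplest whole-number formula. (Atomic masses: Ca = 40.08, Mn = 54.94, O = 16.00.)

Assume 100 g: 40.26 g Ca, 27.59 g Mn, 32.15 g O.
Moles — Ca: 40.26 / 40.08 = 1.004 mol; Mn: 27.59 / 54.94 = 0.5022 mol; O: 32.15 / 16.00 = 2.009 mol
Divide by the smallest (0.5022 mol Mn): Ca 2.000, Mn 1.000, O 4.001
Ratio ≈ 2:1:4, so the empirical formula is Ca2MnO4

Ca2MnO4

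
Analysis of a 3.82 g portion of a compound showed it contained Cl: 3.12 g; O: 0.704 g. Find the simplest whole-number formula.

n(Cl) = 3.12/35.45 = 0.08801, n(O) = 0.704/16.00 = 0.044
Ratios (÷ 0.044): Cl 2.000, O 1.000
→ Cl2O

Cl2O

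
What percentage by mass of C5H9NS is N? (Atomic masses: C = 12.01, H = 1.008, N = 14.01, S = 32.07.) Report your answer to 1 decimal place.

Molar mass = 5(12.01) + 9(1.008) + 1(14.01) + 1(32.07) = 115.202 g/mol
Mass of N per mole = 1 × 14.01 = 14.010 g
% N = 14.010 / 115.202 × 100 = 12.2%

12.2%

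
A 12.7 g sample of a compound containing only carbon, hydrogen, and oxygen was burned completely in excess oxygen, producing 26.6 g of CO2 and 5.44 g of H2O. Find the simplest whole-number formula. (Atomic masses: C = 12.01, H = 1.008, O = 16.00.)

C2H2O

mol C = 26.6 / 44.01 = 0.6044; mass C = 0.6044 × 12.01 = 7.259 g
mol H = 2 × (5.44 / 18.02) = 0.6038; mass H = 0.6038 × 1.008 = 0.6086 g
mass O = 12.7 − (7.868) = 4.832 g → mol O = 0.3020
Smallest is O at 0.302 mol; normalising gives C 2.001, H 1.999, O 1.000
≈ 2:2:1 → C2H2O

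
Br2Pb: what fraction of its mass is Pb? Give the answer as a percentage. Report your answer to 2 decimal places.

56.46%

Molar mass = 2(79.90) + 1(207.2) = 367.000 g/mol
Mass of Pb per mole = 1 × 207.2 = 207.200 g
% Pb = 207.200 / 367.000 × 100 = 56.46%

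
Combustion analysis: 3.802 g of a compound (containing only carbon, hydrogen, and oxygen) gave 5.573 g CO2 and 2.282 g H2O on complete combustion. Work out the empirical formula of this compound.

mol C = 5.573 / 44.01 = 0.1266; mass C = 0.1266 × 12.01 = 1.521 g
mol H = 2 × (2.282 / 18.02) = 0.2533; mass H = 0.2533 × 1.008 = 0.2553 g
mass O = 3.802 − (1.776) = 2.026 g → mol O = 0.1266
Divide by the smallest (0.1266 mol O): C 1.000, H 2.000, O 1.000
Ratio ≈ 1:2:1, so the empirical formula is CH2O

CH2O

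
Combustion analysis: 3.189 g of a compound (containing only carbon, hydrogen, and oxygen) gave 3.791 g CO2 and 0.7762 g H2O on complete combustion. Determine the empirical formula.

mol C = 3.791 / 44.01 = 0.08614; mass C = 0.08614 × 12.01 = 1.035 g
mol H = 2 × (0.7762 / 18.02) = 0.08615; mass H = 0.08615 × 1.008 = 0.08684 g
mass O = 3.189 − (1.121) = 2.068 g → mol O = 0.1292
Ratios (÷ 0.08614): C 1.000, H 1.000, O 1.500
×2: C 2.00, H 2.00, O 3.00 → C2H2O3

C2H2O3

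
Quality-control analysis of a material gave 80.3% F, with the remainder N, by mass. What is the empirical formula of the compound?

F3N

Assume 100 g: 80.3 g F, 19.7 g N.
n(F) = 80.3/19.00 = 4.226, n(N) = 19.7/14.01 = 1.406
Smallest is N at 1.406 mol; normalising gives F 3.006, N 1.000
≈ 3:1 → F3N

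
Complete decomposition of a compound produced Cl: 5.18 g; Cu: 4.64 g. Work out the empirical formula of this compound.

Cl: 5.18 g ÷ 35.45 g/mol = 0.1461 mol
Cu: 4.64 g ÷ 63.55 g/mol = 0.07301 mol
Divide by the smallest (0.07301 mol Cu): Cl 2.001, Cu 1.000
≈ 2:1 → Cl2Cu

Cl2Cu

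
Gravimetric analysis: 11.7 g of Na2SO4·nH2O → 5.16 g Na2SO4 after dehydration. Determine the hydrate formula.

Mass of water lost = 11.7 − 5.16 = 6.54 g → 6.54 / 18.02 = 0.3629 mol H2O
Molar mass of Na2SO4 = 142.05 g/mol → mol Na2SO4 = 5.16 / 142.05 = 0.03633
n = 0.3629 / 0.03633 = 9.99 ≈ 10 → Na2SO4·10H2O

Na2SO4·10H2O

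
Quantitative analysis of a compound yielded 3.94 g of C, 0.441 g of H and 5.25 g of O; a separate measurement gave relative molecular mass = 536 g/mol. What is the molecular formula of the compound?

C18H24O18

C: 3.94 g ÷ 12.01 g/mol = 0.3281 mol
H: 0.441 g ÷ 1.008 g/mol = 0.4375 mol
O: 5.25 g ÷ 16.00 g/mol = 0.3281 mol
Ratios (÷ 0.3281): C 1.000, H 1.334, O 1.000
Scaling by 3: C 3.00, H 4.00, O 3.00 → C3H4O3
Empirical-formula mass = 88.06 g/mol
n = 536 / 88.06 = 6.09 ≈ 6
Molecular formula = (C3H4O3)×6 = C18H24O18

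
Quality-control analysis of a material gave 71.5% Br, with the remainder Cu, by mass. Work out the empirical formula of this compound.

Br2Cu

Assume 100 g: 71.5 g Br, 28.5 g Cu.
Moles — Br: 71.5 / 79.90 = 0.8949 mol; Cu: 28.5 / 63.55 = 0.4485 mol
Ratios (÷ 0.4485): Br 1.995, Cu 1.000
→ Br2Cu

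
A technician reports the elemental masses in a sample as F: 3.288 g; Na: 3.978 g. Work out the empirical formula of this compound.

FNa

F: 3.288 g ÷ 19.00 g/mol = 0.1731 mol
Na: 3.978 g ÷ 22.99 g/mol = 0.173 mol
Ratios (÷ 0.173): F 1.000, Na 1.000
Ratio ≈ 1:1, so the empirical formula is FNa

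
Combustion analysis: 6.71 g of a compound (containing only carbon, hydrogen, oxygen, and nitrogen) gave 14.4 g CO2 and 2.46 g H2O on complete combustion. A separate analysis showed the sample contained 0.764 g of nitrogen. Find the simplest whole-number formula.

C6H5NO2

mol C = 14.4 / 44.01 = 0.3272; mass C = 0.3272 × 12.01 = 3.930 g
mol H = 2 × (2.46 / 18.02) = 0.2730; mass H = 0.2730 × 1.008 = 0.2752 g
mol N = 0.764 / 14.01 = 0.05453
mass O = 6.71 − (4.969) = 1.741 g → mol O = 0.1088
Ratios (÷ 0.05453): C 6.000, H 5.007, N 1.000, O 1.996
→ C6H5NO2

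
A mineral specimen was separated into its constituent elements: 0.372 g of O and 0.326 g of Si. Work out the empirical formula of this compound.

O2Si

O: 0.372 g ÷ 16.00 g/mol = 0.02325 mol
Si: 0.326 g ÷ 28.09 g/mol = 0.01161 mol
Divide by the smallest (0.01161 mol Si): O 2.003, Si 1.000
Ratio ≈ 2:1, so the empirical formula is O2Si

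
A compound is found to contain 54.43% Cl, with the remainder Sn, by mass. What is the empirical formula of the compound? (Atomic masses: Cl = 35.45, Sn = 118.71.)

Assume 100 g: 54.43 g Cl, 45.57 g Sn.
Moles — Cl: 54.43 / 35.45 = 1.535 mol; Sn: 45.57 / 118.71 = 0.3839 mol
Smallest is Sn at 0.3839 mol; normalising gives Cl 4.000, Sn 1.000
Ratio ≈ 4:1, so the empirical formula is Cl4Sn

Cl4Sn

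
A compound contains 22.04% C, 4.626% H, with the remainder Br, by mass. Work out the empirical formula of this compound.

Assume 100 g: 22.04 g C, 4.626 g H, 73.334 g Br.
n(C) = 22.04/12.01 = 1.835, n(H) = 4.626/1.008 = 4.589, n(Br) = 73.334/79.90 = 0.9178
Divide by the smallest (0.9178 mol Br): C 1.999, H 5.000, Br 1.000
Ratio ≈ 2:5:1, so the empirical formula is C2H5Br

C2H5Br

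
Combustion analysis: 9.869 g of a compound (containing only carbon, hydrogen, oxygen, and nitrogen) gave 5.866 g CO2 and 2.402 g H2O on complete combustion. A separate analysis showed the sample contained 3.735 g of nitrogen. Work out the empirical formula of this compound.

CH2N2O2

mol C = 5.866 / 44.01 = 0.1333; mass C = 0.1333 × 12.01 = 1.601 g
mol H = 2 × (2.402 / 18.02) = 0.2666; mass H = 0.2666 × 1.008 = 0.2687 g
mol N = 3.735 / 14.01 = 0.2666
mass O = 9.869 − (5.605) = 4.264 g → mol O = 0.2665
Smallest is C at 0.1333 mol; normalising gives C 1.000, H 2.000, N 2.000, O 2.000
Ratio ≈ 1:2:2:2, so the empirical formula is CH2N2O2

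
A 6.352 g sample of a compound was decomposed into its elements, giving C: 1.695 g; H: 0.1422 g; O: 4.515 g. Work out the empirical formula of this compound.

CHO2

C: 1.695 g ÷ 12.01 g/mol = 0.1411 mol
H: 0.1422 g ÷ 1.008 g/mol = 0.1411 mol
O: 4.515 g ÷ 16.00 g/mol = 0.2822 mol
Smallest is H at 0.1411 mol; normalising gives C 1.000, H 1.000, O 2.000
Ratio ≈ 1:1:2, so the empirical formula is CHO2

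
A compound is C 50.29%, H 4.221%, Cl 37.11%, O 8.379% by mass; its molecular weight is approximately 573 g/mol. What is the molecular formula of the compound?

Assume 100 g: 50.29 g C, 4.221 g H, 37.11 g Cl, 8.379 g O.
C: 50.29 g ÷ 12.01 g/mol = 4.187 mol
H: 4.221 g ÷ 1.008 g/mol = 4.188 mol
Cl: 37.11 g ÷ 35.45 g/mol = 1.047 mol
O: 8.379 g ÷ 16.00 g/mol = 0.5237 mol
Divide by the smallest (0.5237 mol O): C 7.996, H 7.996, Cl 1.999, O 1.000
Ratio ≈ 8:8:2:1, so the empirical formula is C8H8Cl2O
Empirical-formula mass = 191.04 g/mol
n = 573 / 191.04 = 3.00 ≈ 3
Molecular formula = (C8H8Cl2O)×3 = C24H24Cl6O3

C24H24Cl6O3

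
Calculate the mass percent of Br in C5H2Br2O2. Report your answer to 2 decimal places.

Molar mass = 5(12.01) + 2(1.008) + 2(79.90) + 2(16.00) = 253.866 g/mol
Mass of Br per mole = 2 × 79.90 = 159.800 g
% Br = 159.800 / 253.866 × 100 = 62.95%

62.95%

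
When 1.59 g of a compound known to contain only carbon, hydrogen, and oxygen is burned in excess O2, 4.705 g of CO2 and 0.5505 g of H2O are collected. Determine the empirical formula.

C7H4O

mol C = 4.705 / 44.01 = 0.1069; mass C = 0.1069 × 12.01 = 1.284 g
mol H = 2 × (0.5505 / 18.02) = 0.06110; mass H = 0.06110 × 1.008 = 0.06159 g
mass O = 1.59 − (1.346) = 0.2445 g → mol O = 0.01528
Divide by the smallest (0.01528 mol O): C 6.997, H 3.999, O 1.000
Ratio ≈ 7:4:1, so the empirical formula is C7H4O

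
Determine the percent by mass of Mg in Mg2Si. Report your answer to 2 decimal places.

63.38%

Molar mass = 2(24.31) + 1(28.09) = 76.710 g/mol
Mass of Mg per mole = 2 × 24.31 = 48.620 g
% Mg = 48.620 / 76.710 × 100 = 63.38%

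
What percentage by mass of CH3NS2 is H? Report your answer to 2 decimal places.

3.25%

Molar mass = 1(12.01) + 3(1.008) + 1(14.01) + 2(32.07) = 93.184 g/mol
Mass of H per mole = 3 × 1.008 = 3.024 g
% H = 3.024 / 93.184 × 100 = 3.25%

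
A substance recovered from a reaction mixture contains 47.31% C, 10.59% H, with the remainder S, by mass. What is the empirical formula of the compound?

C3H8S

Assume 100 g: 47.31 g C, 10.59 g H, 42.1 g S.
C: 47.31 g ÷ 12.01 g/mol = 3.939 mol
H: 10.59 g ÷ 1.008 g/mol = 10.51 mol
S: 42.1 g ÷ 32.07 g/mol = 1.313 mol
Divide by the smallest (1.313 mol S): C 3.001, H 8.003, S 1.000
Ratio ≈ 3:8:1, so the empirical formula is C3H8S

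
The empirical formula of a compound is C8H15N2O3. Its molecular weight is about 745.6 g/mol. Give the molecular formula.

C32H60N8O12

Empirical-formula mass = 187.22 g/mol
n = 745.6 / 187.22 = 3.98 ≈ 4
Molecular formula = (C8H15N2O3)4 = C32H60N8O12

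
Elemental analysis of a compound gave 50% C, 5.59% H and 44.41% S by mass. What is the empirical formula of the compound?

C3H4S

Assume 100 g: 50 g C, 5.59 g H, 44.41 g S.
Moles — C: 50 / 12.01 = 4.163 mol; H: 5.59 / 1.008 = 5.546 mol; S: 44.41 / 32.07 = 1.385 mol
Smallest is S at 1.385 mol; normalising gives C 3.006, H 4.005, S 1.000
Ratio ≈ 3:4:1, so the empirical formula is C3H4S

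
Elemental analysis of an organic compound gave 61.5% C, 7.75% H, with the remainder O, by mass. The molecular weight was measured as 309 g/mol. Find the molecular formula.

Assume 100 g: 61.5 g C, 7.75 g H, 30.75 g O.
Moles — C: 61.5 / 12.01 = 5.121 mol; H: 7.75 / 1.008 = 7.688 mol; O: 30.75 / 16.00 = 1.922 mol
Ratios (÷ 1.922): C 2.664, H 4.001, O 1.000
Scaling by 3: C 7.99, H 12.00, O 3.00 → C8H12O3
Empirical-formula mass = 156.18 g/mol
n = 309 / 156.18 = 1.98 ≈ 2
Molecular formula = (C8H12O3)×2 = C16H24O6

C16H24O6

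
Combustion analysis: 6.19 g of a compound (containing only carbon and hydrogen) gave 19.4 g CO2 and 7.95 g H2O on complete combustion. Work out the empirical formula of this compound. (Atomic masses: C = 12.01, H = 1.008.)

CH2

mol C = 19.4 / 44.01 = 0.4408; mass C = 0.4408 × 12.01 = 5.294 g
mol H = 2 × (7.95 / 18.02) = 0.8824; mass H = 0.8824 × 1.008 = 0.8894 g
Smallest is C at 0.4408 mol; normalising gives C 1.000, H 2.002
≈ 1:2 → CH2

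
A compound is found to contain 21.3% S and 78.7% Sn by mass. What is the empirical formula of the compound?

SSn

Assume 100 g: 21.3 g S, 78.7 g Sn.
S: 21.3 g ÷ 32.07 g/mol = 0.6642 mol
Sn: 78.7 g ÷ 118.71 g/mol = 0.663 mol
Divide by the smallest (0.663 mol Sn): S 1.002, Sn 1.000
→ SSn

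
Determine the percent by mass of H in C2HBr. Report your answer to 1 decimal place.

Molar mass = 2(12.01) + 1(1.008) + 1(79.90) = 104.928 g/mol
Mass of H per mole = 1 × 1.008 = 1.008 g
% H = 1.008 / 104.928 × 100 = 1.0%

1.0%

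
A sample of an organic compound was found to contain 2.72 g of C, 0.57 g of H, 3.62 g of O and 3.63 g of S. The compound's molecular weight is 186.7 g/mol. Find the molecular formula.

C: 2.72 g ÷ 12.01 g/mol = 0.2265 mol
H: 0.57 g ÷ 1.008 g/mol = 0.5655 mol
O: 3.62 g ÷ 16.00 g/mol = 0.2263 mol
S: 3.63 g ÷ 32.07 g/mol = 0.1132 mol
Smallest is S at 0.1132 mol; normalising gives C 2.001, H 4.996, O 1.999, S 1.000
→ C2H5O2S
Empirical-formula mass = 93.13 g/mol
n = 186.7 / 93.13 = 2.00 ≈ 2
Molecular formula = (C2H5O2S)×2 = C4H10O4S2

C4H10O4S2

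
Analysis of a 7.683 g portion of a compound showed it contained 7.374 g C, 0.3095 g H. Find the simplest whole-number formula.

C2H

n(C) = 7.374/12.01 = 0.614, n(H) = 0.3095/1.008 = 0.307
Smallest is H at 0.307 mol; normalising gives C 2.000, H 1.000
Ratio ≈ 2:1, so the empirical formula is C2H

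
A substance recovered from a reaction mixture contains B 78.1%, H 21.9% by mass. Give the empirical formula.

Assume 100 g: 78.1 g B, 21.9 g H.
B: 78.1 g ÷ 10.81 g/mol = 7.225 mol
H: 21.9 g ÷ 1.008 g/mol = 21.73 mol
Divide by the smallest (7.225 mol B): B 1.000, H 3.007
→ BH3

BH3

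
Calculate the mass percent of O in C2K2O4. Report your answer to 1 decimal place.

38.5%

Molar mass = 2(12.01) + 2(39.10) + 4(16.00) = 166.220 g/mol
Mass of O per mole = 4 × 16.00 = 64.000 g
% O = 64.000 / 166.220 × 100 = 38.5%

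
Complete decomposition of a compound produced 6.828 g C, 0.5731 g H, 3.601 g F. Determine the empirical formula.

n(C) = 6.828/12.01 = 0.5685, n(H) = 0.5731/1.008 = 0.5686, n(F) = 3.601/19.00 = 0.1895
Divide by the smallest (0.1895 mol F): C 3.000, H 3.000, F 1.000
→ C3H3F

C3H3F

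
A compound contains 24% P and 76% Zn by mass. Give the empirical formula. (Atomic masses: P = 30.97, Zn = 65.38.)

Assume 100 g: 24 g P, 76 g Zn.
n(P) = 24/30.97 = 0.7749, n(Zn) = 76/65.38 = 1.162
Ratios (÷ 0.7749): P 1.000, Zn 1.500
×2: P 2.00, Zn 3.00 → P2Zn3

P2Zn3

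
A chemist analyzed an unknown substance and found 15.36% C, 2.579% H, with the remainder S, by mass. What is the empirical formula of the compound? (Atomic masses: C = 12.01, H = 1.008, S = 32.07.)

Assume 100 g: 15.36 g C, 2.579 g H, 82.061 g S.
Moles — C: 15.36 / 12.01 = 1.279 mol; H: 2.579 / 1.008 = 2.559 mol; S: 82.061 / 32.07 = 2.559 mol
Smallest is C at 1.279 mol; normalising gives C 1.000, H 2.001, S 2.001
→ CH2S2

CH2S2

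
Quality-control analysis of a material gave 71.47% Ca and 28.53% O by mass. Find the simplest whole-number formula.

Assume 100 g: 71.47 g Ca, 28.53 g O.
Ca: 71.47 g ÷ 40.08 g/mol = 1.783 mol
O: 28.53 g ÷ 16.00 g/mol = 1.783 mol
Ratios (÷ 1.783): Ca 1.000, O 1.000
→ CaO

CaO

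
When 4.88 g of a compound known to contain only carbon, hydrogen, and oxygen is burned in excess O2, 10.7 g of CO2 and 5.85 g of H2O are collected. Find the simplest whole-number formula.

mol C = 10.7 / 44.01 = 0.2431; mass C = 0.2431 × 12.01 = 2.920 g
mol H = 2 × (5.85 / 18.02) = 0.6493; mass H = 0.6493 × 1.008 = 0.6545 g
mass O = 4.88 − (3.574) = 1.306 g → mol O = 0.08160
Smallest is O at 0.0816 mol; normalising gives C 2.980, H 7.957, O 1.000
Ratio ≈ 3:8:1, so the empirical formula is C3H8O

C3H8O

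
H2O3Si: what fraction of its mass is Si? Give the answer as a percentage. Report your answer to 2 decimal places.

35.96%

Molar mass = 2(1.008) + 3(16.00) + 1(28.09) = 78.106 g/mol
Mass of Si per mole = 1 × 28.09 = 28.090 g
% Si = 28.090 / 78.106 × 100 = 35.96%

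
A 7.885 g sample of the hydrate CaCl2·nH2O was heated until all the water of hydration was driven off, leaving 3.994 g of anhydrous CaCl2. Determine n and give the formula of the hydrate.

Mass of water lost = 7.885 − 3.994 = 3.891 g → 3.891 / 18.02 = 0.2159 mol H2O
Molar mass of CaCl2 = 110.98 g/mol → mol CaCl2 = 3.994 / 110.98 = 0.03599
n = 0.2159 / 0.03599 = 6.00 ≈ 6 → CaCl2·6H2O

CaCl2·6H2O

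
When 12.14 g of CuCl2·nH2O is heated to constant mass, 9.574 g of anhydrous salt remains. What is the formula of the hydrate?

CuCl2·2H2O

Mass of water lost = 12.14 − 9.574 = 2.566 g → 2.566 / 18.02 = 0.1424 mol H2O
Molar mass of CuCl2 = 134.45 g/mol → mol CuCl2 = 9.574 / 134.45 = 0.07121
n = 0.1424 / 0.07121 = 2.00 ≈ 2 → CuCl2·2H2O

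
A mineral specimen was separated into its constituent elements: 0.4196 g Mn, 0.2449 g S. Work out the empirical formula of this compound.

MnS

Moles — Mn: 0.4196 / 54.94 = 0.007637 mol; S: 0.2449 / 32.07 = 0.007636 mol
Divide by the smallest (0.007636 mol S): Mn 1.000, S 1.000
Ratio ≈ 1:1, so the empirical formula is MnS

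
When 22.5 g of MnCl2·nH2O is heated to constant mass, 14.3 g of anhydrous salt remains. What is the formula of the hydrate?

Mass of water lost = 22.5 − 14.3 = 8.2 g → 8.2 / 18.02 = 0.455 mol H2O
Molar mass of MnCl2 = 125.84 g/mol → mol MnCl2 = 14.3 / 125.84 = 0.1136
n = 0.455 / 0.1136 = 4.00 ≈ 4 → MnCl2·4H2O

MnCl2·4H2O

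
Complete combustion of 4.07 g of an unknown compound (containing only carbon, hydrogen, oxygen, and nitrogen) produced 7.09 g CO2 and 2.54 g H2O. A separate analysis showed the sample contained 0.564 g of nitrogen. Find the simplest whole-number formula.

mol C = 7.09 / 44.01 = 0.1611; mass C = 0.1611 × 12.01 = 1.935 g
mol H = 2 × (2.54 / 18.02) = 0.2819; mass H = 0.2819 × 1.008 = 0.2842 g
mol N = 0.564 / 14.01 = 0.04026
mass O = 4.07 − (2.783) = 1.287 g → mol O = 0.08044
Smallest is N at 0.04026 mol; normalising gives C 4.002, H 7.003, N 1.000, O 1.998
Ratio ≈ 4:7:1:2, so the empirical formula is C4H7NO2

C4H7NO2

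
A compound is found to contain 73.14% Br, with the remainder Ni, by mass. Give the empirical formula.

Assume 100 g: 73.14 g Br, 26.86 g Ni.
Br: 73.14 g ÷ 79.90 g/mol = 0.9154 mol
Ni: 26.86 g ÷ 58.69 g/mol = 0.4577 mol
Ratios (÷ 0.4577): Br 2.000, Ni 1.000
Ratio ≈ 2:1, so the empirical formula is Br2Ni

Br2Ni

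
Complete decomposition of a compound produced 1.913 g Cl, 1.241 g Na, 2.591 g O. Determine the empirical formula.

Moles — Cl: 1.913 / 35.45 = 0.05396 mol; Na: 1.241 / 22.99 = 0.05398 mol; O: 2.591 / 16.00 = 0.1619 mol
Smallest is Cl at 0.05396 mol; normalising gives Cl 1.000, Na 1.000, O 3.001
Ratio ≈ 1:1:3, so the empirical formula is ClNaO3

ClNaO3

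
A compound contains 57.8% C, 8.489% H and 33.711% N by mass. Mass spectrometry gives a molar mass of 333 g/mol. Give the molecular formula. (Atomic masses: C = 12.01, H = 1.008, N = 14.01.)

Assume 100 g: 57.8 g C, 8.489 g H, 33.711 g N.
Moles — C: 57.8 / 12.01 = 4.813 mol; H: 8.489 / 1.008 = 8.422 mol; N: 33.711 / 14.01 = 2.406 mol
Ratios (÷ 2.406): C 2.000, H 3.500, N 1.000
Multiply by 2: C 4.00, H 7.00, N 2.00 → C4H7N2
Empirical-formula mass = 83.12 g/mol
n = 333 / 83.12 = 4.01 ≈ 4
Molecular formula = (C4H7N2)×4 = C16H28N8

C16H28N8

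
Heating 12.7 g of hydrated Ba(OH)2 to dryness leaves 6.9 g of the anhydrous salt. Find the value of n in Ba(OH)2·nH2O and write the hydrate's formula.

Mass of water lost = 12.7 − 6.9 = 5.8 g → 5.8 / 18.02 = 0.3219 mol H2O
Molar mass of Ba(OH)2 = 171.35 g/mol → mol Ba(OH)2 = 6.9 / 171.35 = 0.04027
n = 0.3219 / 0.04027 = 7.99 ≈ 8 → Ba(OH)2·8H2O

Ba(OH)2·8H2O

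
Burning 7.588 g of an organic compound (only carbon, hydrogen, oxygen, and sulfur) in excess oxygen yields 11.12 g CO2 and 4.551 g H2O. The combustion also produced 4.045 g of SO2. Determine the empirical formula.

C4H8O2S

mol C = 11.12 / 44.01 = 0.2527; mass C = 0.2527 × 12.01 = 3.035 g
mol H = 2 × (4.551 / 18.02) = 0.5051; mass H = 0.5051 × 1.008 = 0.5091 g
mol S = 4.045 / 64.07 = 0.06313; mass S = 2.025 g
mass O = 7.588 − (5.568) = 2.020 g → mol O = 0.1262
Divide by the smallest (0.06313 mol S): C 4.002, H 8.001, O 1.999, S 1.000
→ C4H8O2S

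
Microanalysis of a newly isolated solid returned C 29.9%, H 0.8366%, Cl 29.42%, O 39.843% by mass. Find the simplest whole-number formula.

Assume 100 g: 29.9 g C, 0.8366 g H, 29.42 g Cl, 39.843 g O.
C: 29.9 g ÷ 12.01 g/mol = 2.49 mol
H: 0.8366 g ÷ 1.008 g/mol = 0.83 mol
Cl: 29.42 g ÷ 35.45 g/mol = 0.8299 mol
O: 39.843 g ÷ 16.00 g/mol = 2.49 mol
Divide by the smallest (0.8299 mol Cl): C 3.000, H 1.000, Cl 1.000, O 3.001
→ C3HClO3

C3HClO3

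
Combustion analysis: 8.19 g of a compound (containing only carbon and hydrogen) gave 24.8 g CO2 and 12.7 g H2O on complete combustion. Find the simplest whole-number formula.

C2H5

mol C = 24.8 / 44.01 = 0.5635; mass C = 0.5635 × 12.01 = 6.768 g
mol H = 2 × (12.7 / 18.02) = 1.410; mass H = 1.410 × 1.008 = 1.421 g
Divide by the smallest (0.5635 mol C): C 1.000, H 2.501
Multiply by 2: C 2.00, H 5.00 → C2H5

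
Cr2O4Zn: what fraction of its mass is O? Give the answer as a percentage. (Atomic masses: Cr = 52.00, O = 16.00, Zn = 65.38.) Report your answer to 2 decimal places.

27.42%

Molar mass = 2(52.00) + 4(16.00) + 1(65.38) = 233.380 g/mol
Mass of O per mole = 4 × 16.00 = 64.000 g
% O = 64.000 / 233.380 × 100 = 27.42%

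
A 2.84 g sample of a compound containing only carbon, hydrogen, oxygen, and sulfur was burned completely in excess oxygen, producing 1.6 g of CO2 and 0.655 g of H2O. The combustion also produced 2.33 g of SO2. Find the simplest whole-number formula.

mol C = 1.6 / 44.01 = 0.03636; mass C = 0.03636 × 12.01 = 0.4366 g
mol H = 2 × (0.655 / 18.02) = 0.07270; mass H = 0.07270 × 1.008 = 0.07328 g
mol S = 2.33 / 64.07 = 0.03637; mass S = 1.166 g
mass O = 2.84 − (1.676) = 1.164 g → mol O = 0.07274
Ratios (÷ 0.03636): C 1.000, H 2.000, O 2.001, S 1.000
≈ 1:2:2:1 → CH2O2S

CH2O2S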